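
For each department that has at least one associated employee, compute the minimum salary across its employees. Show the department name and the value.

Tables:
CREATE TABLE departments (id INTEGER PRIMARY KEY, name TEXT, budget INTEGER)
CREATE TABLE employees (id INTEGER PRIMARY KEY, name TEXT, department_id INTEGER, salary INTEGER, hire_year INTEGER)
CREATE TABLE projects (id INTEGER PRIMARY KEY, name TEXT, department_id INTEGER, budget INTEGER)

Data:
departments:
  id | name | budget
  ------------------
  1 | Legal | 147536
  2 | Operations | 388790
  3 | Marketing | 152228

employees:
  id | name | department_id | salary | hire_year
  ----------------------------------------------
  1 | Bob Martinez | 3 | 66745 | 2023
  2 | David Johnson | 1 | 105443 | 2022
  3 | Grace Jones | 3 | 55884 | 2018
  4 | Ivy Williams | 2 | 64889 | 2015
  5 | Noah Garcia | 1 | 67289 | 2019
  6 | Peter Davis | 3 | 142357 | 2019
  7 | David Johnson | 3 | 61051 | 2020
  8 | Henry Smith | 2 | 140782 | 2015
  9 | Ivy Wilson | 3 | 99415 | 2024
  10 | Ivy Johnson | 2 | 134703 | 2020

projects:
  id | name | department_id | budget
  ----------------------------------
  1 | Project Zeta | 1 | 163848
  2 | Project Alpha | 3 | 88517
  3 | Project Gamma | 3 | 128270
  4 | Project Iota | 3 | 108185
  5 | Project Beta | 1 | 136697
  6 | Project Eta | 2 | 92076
SELECT p.name, MIN(c.salary) AS min_salary FROM employees c JOIN departments p ON c.department_id = p.id GROUP BY p.id, p.name

Execution result:
name | min_salary
Legal | 67289
Operations | 64889
Marketing | 55884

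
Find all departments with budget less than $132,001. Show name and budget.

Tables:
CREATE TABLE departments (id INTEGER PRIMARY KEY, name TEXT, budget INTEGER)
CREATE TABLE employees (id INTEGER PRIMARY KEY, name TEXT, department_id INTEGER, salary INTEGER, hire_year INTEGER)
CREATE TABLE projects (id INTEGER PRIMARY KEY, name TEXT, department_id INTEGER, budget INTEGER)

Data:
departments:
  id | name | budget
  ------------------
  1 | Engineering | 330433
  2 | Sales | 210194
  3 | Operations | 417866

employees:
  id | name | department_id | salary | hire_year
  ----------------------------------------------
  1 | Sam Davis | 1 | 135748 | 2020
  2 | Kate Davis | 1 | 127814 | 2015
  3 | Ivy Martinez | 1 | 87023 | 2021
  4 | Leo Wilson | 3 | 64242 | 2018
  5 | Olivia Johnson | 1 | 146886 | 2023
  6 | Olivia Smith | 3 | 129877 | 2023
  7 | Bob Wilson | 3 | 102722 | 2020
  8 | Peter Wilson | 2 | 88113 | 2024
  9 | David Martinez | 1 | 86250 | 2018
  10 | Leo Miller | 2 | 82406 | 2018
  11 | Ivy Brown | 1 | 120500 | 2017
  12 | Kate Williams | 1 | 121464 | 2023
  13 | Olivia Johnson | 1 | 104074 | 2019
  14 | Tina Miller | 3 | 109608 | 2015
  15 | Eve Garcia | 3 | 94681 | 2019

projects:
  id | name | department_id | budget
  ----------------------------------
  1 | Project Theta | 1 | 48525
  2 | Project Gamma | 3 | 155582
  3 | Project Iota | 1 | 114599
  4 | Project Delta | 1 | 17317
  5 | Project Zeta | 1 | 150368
SELECT name, budget FROM departments WHERE budget < 132001

Execution result:
(no rows)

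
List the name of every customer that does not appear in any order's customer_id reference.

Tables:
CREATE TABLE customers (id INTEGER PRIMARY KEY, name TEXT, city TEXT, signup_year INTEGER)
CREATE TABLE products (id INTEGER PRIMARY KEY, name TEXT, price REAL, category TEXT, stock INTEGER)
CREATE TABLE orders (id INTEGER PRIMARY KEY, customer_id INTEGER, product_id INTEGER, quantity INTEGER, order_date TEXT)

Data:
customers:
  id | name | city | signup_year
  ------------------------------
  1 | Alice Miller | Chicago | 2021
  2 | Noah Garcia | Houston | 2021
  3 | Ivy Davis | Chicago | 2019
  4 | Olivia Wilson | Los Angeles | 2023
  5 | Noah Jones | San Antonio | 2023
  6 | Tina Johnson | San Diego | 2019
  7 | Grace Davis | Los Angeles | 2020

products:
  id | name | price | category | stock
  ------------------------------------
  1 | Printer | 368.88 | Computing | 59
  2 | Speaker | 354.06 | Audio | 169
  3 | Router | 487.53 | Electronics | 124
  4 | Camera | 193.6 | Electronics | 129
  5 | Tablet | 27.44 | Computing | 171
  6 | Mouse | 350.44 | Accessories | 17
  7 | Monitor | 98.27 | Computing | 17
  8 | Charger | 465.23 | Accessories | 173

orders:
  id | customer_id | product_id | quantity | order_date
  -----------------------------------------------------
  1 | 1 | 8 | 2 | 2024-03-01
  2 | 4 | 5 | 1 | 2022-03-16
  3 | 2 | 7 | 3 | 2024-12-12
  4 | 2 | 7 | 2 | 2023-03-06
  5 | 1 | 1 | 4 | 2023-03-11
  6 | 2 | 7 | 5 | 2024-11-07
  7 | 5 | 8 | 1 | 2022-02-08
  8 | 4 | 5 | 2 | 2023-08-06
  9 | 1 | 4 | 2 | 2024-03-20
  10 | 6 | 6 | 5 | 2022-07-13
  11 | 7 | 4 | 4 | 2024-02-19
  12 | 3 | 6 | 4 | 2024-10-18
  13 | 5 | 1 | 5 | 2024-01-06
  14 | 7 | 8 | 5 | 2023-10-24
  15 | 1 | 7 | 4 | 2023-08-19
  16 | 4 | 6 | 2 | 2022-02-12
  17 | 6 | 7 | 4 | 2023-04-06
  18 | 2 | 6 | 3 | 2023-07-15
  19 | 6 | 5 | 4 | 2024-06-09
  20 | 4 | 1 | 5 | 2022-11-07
SELECT p.name FROM customers p LEFT JOIN orders c ON c.customer_id = p.id WHERE c.id IS NULL

Execution result:
(no rows)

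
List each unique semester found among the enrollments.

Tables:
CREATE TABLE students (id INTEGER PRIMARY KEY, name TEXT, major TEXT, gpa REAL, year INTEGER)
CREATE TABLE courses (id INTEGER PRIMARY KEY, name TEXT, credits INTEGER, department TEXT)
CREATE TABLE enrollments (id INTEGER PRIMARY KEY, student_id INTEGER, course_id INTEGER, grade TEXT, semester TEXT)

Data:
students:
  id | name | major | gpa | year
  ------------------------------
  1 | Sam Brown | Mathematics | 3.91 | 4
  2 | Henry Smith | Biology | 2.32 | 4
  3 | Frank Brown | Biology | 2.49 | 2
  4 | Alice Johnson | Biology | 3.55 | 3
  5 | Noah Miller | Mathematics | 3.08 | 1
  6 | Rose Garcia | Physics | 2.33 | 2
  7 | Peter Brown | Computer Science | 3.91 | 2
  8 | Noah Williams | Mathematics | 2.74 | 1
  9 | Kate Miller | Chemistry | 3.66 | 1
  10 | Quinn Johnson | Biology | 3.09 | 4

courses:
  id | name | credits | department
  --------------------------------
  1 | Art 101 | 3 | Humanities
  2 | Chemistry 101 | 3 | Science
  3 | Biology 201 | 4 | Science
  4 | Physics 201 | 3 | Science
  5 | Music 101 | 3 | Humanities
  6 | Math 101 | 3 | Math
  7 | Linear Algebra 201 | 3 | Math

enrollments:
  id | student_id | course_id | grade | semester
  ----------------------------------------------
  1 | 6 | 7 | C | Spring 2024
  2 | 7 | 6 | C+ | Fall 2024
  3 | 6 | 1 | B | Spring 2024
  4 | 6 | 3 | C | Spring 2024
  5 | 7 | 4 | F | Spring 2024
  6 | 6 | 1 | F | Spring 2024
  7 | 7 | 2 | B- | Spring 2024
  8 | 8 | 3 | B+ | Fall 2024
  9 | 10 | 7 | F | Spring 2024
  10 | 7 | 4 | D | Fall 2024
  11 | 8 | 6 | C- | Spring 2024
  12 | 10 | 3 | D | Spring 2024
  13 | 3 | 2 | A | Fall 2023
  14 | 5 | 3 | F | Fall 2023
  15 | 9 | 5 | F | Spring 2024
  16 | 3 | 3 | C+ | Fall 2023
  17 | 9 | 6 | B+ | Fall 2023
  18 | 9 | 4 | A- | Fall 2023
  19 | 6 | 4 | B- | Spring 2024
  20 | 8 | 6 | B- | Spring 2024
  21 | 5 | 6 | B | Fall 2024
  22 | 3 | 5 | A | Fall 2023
SELECT DISTINCT semester FROM enrollments

Execution result:
semester
Spring 2024
Fall 2024
Fall 2023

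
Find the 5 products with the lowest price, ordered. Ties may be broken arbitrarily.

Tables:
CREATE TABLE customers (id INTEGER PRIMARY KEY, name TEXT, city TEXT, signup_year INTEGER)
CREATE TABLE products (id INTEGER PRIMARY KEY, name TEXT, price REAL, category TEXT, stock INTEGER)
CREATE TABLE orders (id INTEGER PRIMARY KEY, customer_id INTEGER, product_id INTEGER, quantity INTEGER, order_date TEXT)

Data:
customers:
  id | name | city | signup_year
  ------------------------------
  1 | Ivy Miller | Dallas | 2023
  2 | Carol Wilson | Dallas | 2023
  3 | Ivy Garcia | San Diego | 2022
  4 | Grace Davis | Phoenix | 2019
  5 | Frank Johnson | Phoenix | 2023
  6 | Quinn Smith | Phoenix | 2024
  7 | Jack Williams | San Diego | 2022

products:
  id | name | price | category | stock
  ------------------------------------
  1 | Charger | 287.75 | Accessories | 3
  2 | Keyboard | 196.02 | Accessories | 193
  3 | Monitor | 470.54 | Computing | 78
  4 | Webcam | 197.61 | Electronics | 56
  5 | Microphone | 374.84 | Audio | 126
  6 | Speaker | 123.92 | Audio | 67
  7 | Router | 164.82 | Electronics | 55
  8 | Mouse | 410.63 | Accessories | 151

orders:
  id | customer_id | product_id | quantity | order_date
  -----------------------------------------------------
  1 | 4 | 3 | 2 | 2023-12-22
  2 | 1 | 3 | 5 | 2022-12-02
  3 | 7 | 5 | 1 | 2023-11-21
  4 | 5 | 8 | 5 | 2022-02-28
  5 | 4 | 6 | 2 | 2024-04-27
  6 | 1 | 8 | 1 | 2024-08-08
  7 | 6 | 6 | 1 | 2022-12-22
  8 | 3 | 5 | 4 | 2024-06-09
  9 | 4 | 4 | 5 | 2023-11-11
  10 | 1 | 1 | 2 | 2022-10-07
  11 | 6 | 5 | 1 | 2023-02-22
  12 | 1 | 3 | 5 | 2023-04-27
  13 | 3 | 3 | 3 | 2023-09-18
SELECT name, price FROM products ORDER BY price ASC LIMIT 5

Execution result:
name | price
Speaker | 123.92
Router | 164.82
Keyboard | 196.02
Webcam | 197.61
Charger | 287.75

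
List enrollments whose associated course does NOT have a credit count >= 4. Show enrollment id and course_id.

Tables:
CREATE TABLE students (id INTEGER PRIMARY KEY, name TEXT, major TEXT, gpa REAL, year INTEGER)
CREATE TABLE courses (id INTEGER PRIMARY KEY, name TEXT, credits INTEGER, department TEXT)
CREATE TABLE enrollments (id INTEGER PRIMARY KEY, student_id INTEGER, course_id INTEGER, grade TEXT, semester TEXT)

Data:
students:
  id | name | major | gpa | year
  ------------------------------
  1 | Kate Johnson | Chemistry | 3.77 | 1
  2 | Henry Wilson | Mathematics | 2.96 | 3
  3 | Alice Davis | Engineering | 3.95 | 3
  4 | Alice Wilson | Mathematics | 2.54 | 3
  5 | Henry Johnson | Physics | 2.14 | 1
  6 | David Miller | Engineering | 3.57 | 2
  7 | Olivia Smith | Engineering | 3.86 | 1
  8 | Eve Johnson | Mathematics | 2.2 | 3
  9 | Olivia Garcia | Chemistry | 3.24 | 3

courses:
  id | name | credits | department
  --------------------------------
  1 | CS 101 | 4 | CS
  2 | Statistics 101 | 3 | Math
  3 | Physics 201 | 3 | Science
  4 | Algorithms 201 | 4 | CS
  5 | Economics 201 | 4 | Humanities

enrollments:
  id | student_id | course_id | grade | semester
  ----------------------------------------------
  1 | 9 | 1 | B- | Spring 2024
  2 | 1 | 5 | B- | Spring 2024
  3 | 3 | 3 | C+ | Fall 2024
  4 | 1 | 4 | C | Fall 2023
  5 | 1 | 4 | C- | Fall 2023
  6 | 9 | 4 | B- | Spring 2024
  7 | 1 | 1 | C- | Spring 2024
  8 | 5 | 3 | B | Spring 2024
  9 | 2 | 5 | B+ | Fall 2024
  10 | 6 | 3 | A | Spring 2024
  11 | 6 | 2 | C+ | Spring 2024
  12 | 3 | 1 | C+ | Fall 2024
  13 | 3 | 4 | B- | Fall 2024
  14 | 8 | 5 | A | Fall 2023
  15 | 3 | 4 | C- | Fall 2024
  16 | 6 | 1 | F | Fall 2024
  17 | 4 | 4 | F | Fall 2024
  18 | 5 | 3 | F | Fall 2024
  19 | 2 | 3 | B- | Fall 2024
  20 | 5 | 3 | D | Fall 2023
SELECT id, course_id FROM enrollments WHERE course_id NOT IN (SELECT id FROM courses WHERE credits >= 4)

Execution result:
id | course_id
3 | 3
8 | 3
10 | 3
11 | 2
18 | 3
19 | 3
20 | 3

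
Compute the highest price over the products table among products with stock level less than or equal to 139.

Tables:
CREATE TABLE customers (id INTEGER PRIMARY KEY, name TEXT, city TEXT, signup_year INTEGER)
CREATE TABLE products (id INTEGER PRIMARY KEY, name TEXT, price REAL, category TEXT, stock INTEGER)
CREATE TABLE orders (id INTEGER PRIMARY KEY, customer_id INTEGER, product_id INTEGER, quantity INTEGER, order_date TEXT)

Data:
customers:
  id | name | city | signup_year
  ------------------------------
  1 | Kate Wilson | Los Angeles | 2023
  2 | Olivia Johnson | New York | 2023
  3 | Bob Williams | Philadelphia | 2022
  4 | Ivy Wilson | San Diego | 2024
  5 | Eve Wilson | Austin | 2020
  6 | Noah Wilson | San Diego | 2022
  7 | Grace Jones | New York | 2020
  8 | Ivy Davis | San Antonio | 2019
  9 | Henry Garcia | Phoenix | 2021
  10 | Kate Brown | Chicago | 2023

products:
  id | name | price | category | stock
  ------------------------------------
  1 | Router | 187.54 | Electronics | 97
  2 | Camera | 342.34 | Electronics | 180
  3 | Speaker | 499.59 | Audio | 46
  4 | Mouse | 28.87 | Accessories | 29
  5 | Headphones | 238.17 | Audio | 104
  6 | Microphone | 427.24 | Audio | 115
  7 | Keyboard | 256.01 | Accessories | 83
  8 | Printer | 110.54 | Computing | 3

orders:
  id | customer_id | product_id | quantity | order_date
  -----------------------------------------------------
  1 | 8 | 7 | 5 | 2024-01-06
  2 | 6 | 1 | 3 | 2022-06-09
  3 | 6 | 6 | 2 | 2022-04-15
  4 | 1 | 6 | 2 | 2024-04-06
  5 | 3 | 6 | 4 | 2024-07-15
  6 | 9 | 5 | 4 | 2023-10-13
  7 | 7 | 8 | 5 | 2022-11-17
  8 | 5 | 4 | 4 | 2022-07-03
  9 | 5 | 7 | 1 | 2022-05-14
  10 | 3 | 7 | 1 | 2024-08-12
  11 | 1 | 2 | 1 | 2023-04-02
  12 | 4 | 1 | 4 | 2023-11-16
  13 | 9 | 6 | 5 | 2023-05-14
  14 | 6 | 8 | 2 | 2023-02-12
SELECT MAX(price) FROM products WHERE stock <= 139

Execution result:
499.59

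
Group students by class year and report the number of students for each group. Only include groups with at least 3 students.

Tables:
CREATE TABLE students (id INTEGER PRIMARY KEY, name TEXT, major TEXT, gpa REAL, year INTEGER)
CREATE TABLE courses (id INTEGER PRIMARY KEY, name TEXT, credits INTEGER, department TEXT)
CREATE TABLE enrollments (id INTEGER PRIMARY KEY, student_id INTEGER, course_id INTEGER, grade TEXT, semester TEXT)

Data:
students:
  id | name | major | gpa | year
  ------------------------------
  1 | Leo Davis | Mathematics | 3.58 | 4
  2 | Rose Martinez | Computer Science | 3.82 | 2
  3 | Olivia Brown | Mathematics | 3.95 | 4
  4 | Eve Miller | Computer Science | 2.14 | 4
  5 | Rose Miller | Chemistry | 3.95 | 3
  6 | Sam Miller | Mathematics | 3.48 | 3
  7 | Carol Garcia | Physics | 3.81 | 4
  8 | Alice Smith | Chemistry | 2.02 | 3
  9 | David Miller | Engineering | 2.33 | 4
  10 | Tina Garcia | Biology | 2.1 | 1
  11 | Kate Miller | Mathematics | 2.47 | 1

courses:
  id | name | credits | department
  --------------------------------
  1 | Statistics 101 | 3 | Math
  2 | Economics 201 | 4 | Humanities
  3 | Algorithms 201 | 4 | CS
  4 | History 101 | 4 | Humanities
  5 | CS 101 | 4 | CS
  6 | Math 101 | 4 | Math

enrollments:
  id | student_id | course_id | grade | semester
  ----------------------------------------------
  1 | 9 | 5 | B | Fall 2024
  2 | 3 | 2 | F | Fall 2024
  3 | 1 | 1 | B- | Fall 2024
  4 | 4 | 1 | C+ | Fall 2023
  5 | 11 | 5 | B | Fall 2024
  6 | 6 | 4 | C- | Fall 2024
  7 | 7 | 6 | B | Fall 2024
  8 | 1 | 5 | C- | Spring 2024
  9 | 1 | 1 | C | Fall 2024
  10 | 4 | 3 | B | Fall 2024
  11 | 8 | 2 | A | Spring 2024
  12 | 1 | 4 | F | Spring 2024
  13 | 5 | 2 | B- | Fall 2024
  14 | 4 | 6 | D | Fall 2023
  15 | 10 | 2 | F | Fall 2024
SELECT year, COUNT(*) AS n FROM students GROUP BY year HAVING COUNT(*) >= 3

Execution result:
year | n
3 | 3
4 | 5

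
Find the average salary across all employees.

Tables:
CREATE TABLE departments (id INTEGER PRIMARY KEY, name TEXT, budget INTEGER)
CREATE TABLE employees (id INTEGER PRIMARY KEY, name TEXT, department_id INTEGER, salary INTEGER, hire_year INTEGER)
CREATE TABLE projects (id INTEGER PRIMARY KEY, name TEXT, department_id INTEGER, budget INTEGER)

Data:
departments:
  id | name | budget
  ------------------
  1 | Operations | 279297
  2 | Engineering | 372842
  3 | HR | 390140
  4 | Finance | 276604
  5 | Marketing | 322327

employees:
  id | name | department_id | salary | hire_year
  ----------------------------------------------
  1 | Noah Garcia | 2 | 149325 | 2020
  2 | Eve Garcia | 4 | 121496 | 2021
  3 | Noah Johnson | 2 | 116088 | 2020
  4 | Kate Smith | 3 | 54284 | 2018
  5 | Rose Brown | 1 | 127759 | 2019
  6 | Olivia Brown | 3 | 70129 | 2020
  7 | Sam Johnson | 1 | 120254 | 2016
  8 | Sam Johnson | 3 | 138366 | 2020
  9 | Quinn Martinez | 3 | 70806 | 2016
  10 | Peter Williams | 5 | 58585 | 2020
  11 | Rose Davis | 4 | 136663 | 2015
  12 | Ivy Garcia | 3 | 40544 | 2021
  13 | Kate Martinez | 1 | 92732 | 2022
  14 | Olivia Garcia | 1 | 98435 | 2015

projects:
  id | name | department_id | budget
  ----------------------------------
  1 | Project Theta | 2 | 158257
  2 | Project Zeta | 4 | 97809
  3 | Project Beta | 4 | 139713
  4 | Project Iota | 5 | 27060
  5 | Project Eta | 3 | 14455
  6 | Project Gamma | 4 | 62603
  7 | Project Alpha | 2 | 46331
SELECT AVG(salary) FROM employees

Execution result:
99676.14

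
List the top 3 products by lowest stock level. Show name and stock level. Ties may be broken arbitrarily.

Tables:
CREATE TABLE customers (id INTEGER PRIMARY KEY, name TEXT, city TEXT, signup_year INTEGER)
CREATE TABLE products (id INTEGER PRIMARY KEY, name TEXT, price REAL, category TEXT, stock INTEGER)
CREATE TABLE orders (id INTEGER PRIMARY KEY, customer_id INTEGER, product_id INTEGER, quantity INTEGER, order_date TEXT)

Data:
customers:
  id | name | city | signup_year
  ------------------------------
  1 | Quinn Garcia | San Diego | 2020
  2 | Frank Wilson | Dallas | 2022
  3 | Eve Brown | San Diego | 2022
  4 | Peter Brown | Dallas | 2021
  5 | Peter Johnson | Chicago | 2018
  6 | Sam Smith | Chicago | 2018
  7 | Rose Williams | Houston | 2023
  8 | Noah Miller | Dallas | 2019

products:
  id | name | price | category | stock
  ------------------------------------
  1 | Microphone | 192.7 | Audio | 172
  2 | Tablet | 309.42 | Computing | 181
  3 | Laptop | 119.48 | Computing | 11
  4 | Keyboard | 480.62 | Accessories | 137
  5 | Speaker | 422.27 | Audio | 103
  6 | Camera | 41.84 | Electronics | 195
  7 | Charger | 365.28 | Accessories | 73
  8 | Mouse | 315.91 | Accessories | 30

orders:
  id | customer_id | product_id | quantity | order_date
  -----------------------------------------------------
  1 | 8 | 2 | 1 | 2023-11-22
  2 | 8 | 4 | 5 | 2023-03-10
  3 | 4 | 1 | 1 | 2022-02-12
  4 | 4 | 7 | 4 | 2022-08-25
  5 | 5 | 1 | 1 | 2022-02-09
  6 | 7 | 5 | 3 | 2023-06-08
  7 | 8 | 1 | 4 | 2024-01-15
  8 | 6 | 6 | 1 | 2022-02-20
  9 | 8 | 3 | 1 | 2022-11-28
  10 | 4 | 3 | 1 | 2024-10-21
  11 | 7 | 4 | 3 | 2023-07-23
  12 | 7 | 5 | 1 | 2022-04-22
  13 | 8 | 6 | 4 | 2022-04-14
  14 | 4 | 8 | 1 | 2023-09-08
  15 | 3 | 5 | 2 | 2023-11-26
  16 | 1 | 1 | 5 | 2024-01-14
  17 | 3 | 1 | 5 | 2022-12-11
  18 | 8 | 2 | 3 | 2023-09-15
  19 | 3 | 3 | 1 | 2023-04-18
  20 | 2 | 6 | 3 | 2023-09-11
SELECT name, stock FROM products ORDER BY stock ASC LIMIT 3

Execution result:
name | stock
Laptop | 11
Mouse | 30
Charger | 73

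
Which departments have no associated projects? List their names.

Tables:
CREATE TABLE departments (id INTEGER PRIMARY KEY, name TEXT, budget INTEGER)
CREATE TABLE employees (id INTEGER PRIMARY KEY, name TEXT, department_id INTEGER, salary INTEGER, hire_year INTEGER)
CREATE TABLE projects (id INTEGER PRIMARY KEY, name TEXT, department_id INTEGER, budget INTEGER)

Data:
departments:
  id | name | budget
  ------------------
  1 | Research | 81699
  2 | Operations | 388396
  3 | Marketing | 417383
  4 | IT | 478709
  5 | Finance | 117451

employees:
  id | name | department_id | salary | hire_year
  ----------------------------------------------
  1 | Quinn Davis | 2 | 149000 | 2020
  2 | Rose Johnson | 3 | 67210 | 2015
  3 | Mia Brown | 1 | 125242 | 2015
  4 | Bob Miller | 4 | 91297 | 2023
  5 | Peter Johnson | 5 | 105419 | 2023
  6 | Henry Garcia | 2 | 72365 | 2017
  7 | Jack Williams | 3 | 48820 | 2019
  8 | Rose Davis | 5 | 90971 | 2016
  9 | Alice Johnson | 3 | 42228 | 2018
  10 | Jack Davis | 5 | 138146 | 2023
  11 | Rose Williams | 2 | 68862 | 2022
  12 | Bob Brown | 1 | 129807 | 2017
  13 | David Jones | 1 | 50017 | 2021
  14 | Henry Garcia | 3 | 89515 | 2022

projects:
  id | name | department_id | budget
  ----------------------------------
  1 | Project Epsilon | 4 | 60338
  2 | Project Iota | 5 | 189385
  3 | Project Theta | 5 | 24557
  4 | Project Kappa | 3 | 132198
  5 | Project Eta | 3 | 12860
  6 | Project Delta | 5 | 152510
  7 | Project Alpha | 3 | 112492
SELECT p.name FROM departments p LEFT JOIN projects c ON c.department_id = p.id WHERE c.id IS NULL

Execution result:
name
Research
Operations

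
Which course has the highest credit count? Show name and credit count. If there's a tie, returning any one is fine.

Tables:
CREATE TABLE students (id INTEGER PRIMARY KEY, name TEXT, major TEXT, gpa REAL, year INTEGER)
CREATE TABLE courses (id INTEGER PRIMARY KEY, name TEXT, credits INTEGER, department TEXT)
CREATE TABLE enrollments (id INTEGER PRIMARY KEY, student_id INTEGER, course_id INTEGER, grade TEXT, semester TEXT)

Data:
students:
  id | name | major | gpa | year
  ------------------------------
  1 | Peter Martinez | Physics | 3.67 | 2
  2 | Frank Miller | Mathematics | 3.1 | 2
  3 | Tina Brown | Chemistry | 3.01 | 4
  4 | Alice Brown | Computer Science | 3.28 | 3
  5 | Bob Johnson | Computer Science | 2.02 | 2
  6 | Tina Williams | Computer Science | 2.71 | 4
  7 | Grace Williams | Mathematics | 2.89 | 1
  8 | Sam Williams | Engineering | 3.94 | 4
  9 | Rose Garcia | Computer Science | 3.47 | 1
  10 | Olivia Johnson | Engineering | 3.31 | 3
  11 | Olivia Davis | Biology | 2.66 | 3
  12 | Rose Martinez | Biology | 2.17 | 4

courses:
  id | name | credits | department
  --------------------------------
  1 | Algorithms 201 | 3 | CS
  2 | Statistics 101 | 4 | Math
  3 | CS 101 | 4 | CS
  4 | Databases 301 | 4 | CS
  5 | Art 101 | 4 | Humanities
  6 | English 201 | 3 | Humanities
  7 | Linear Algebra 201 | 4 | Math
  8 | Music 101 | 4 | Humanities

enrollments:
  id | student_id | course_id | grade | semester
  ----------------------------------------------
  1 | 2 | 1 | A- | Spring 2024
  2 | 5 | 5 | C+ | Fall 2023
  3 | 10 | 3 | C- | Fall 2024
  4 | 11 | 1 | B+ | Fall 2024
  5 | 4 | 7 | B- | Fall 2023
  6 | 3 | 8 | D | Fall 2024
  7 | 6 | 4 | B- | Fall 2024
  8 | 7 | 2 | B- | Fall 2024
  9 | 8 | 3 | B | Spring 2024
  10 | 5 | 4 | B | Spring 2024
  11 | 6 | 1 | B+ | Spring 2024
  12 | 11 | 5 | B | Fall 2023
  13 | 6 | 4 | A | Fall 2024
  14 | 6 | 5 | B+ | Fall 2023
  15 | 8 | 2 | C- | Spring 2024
SELECT name, credits FROM courses ORDER BY credits DESC LIMIT 1

Execution result:
name | credits
Statistics 101 | 4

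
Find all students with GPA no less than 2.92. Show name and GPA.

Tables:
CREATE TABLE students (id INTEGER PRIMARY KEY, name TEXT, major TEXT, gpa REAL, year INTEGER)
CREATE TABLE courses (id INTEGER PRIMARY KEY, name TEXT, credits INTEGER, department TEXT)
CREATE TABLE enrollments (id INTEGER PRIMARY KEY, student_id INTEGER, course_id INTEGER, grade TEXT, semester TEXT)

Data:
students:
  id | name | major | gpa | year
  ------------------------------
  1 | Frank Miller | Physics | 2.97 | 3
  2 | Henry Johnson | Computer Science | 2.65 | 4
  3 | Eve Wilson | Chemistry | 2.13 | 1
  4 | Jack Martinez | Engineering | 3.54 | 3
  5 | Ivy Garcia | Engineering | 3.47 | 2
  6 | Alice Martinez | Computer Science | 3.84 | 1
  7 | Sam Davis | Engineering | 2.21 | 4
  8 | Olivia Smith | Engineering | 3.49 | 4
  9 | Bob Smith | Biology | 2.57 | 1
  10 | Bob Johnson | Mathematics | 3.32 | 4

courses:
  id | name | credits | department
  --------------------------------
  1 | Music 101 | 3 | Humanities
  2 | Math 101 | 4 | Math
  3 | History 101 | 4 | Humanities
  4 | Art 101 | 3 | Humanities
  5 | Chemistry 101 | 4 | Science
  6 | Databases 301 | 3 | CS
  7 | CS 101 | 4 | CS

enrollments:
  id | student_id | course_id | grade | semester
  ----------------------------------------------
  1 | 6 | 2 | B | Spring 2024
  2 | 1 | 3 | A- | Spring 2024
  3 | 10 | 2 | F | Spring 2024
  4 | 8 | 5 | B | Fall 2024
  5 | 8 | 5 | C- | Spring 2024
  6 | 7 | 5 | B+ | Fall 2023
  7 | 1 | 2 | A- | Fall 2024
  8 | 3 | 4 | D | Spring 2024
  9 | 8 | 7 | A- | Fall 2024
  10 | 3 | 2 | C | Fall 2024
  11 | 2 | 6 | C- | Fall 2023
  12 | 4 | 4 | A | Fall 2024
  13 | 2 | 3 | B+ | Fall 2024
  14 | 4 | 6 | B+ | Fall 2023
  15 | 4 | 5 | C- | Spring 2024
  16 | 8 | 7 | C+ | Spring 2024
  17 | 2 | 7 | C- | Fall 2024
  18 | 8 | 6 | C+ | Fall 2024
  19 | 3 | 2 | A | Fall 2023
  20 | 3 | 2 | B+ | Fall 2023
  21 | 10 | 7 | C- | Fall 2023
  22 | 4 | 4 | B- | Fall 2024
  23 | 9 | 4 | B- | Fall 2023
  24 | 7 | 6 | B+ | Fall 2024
SELECT name, gpa FROM students WHERE gpa >= 2.92

Execution result:
name | gpa
Frank Miller | 2.97
Jack Martinez | 3.54
Ivy Garcia | 3.47
Alice Martinez | 3.84
Olivia Smith | 3.49
Bob Johnson | 3.32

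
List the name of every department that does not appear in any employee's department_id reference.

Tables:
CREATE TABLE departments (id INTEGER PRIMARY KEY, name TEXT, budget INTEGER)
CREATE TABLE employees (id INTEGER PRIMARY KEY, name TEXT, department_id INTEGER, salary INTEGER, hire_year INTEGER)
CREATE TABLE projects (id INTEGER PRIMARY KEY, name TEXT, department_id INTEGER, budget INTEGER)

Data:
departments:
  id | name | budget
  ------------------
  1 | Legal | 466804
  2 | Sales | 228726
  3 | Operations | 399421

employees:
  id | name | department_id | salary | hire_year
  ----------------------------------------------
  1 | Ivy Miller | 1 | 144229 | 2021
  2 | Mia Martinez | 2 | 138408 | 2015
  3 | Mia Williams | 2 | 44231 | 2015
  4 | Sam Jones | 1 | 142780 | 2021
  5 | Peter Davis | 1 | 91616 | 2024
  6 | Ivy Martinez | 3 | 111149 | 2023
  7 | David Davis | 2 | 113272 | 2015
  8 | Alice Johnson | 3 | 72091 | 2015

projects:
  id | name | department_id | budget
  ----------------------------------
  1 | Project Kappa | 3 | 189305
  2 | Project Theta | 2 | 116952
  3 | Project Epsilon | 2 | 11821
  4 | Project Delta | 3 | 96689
SELECT p.name FROM departments p LEFT JOIN employees c ON c.department_id = p.id WHERE c.id IS NULL

Execution result:
(no rows)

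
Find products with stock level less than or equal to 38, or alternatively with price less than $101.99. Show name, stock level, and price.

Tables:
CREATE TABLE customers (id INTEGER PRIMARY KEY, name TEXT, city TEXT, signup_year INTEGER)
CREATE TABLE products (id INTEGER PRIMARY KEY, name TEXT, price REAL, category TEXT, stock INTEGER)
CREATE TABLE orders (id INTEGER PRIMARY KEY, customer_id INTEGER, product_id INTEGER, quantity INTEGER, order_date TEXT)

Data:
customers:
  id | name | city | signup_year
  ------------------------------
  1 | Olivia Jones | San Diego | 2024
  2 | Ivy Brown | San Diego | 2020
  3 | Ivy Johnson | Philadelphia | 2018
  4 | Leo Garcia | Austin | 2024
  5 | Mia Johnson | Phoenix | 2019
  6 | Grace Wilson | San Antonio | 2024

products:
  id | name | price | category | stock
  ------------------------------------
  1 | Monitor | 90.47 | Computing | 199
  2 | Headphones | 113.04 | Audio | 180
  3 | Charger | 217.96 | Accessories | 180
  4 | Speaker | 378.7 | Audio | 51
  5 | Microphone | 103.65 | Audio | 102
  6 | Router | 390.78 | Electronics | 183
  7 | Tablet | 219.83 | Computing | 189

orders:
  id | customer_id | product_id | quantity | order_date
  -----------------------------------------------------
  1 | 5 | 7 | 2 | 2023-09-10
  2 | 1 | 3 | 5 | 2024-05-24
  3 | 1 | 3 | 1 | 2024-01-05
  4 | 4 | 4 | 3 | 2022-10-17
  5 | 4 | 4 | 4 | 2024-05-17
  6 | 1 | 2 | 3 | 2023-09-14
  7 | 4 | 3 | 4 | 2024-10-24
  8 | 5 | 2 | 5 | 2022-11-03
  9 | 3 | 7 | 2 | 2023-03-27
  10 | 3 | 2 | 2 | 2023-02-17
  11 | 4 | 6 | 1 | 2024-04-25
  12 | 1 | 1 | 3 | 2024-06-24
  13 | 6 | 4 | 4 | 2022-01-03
SELECT name, stock, price FROM products WHERE stock <= 38 OR price < 101.99

Execution result:
name | stock | price
Monitor | 199 | 90.47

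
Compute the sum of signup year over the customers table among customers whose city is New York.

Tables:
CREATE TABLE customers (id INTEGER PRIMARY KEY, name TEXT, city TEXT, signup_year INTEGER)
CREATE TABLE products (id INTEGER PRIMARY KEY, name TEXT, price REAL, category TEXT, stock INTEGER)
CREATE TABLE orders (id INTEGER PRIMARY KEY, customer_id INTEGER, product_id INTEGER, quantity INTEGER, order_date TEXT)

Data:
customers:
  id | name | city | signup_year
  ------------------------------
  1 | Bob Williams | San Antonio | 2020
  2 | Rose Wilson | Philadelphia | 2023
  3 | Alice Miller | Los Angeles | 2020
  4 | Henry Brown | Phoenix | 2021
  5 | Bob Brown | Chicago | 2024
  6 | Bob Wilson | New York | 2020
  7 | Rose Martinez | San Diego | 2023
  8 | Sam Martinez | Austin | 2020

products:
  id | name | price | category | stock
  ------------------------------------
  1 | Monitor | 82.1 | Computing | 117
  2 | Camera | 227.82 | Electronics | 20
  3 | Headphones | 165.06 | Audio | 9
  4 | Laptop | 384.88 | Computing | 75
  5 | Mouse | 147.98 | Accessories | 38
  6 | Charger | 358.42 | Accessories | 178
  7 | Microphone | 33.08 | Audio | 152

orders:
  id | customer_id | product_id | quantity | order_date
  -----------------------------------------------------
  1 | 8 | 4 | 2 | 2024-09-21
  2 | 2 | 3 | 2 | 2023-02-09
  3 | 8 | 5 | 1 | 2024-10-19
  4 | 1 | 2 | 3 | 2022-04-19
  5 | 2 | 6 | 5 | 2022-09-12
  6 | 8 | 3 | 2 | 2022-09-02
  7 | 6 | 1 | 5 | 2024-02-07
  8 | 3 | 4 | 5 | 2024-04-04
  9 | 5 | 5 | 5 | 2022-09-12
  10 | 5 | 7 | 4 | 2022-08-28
SELECT SUM(signup_year) FROM customers WHERE city = 'New York'

Execution result:
2020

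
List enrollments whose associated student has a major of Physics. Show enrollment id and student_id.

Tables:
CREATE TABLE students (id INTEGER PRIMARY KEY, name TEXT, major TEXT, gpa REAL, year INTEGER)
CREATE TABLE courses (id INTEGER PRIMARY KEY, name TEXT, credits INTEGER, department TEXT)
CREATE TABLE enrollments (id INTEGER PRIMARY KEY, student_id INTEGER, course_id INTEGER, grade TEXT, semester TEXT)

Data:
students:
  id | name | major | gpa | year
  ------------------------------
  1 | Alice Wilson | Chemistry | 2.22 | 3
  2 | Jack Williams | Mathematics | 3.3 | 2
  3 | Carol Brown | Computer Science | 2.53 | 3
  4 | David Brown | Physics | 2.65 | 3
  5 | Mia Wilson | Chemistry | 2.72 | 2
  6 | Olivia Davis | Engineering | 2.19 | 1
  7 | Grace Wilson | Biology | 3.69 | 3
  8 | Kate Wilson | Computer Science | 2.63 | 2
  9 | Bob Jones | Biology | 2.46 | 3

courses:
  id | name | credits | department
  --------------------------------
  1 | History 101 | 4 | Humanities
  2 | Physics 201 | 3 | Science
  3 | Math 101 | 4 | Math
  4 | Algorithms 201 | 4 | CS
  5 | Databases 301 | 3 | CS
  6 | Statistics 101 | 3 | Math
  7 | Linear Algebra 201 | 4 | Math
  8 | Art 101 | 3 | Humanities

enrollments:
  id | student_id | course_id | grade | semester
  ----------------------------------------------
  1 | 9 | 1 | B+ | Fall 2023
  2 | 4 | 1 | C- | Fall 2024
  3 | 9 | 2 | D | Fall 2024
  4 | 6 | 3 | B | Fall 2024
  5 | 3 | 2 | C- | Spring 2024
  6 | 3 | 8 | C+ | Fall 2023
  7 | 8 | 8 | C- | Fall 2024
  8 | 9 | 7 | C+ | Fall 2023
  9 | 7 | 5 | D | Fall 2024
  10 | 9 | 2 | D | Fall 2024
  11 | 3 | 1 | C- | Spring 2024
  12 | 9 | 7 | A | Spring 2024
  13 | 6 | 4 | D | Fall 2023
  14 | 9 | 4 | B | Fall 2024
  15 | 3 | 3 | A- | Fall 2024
SELECT id, student_id FROM enrollments WHERE student_id IN (SELECT id FROM students WHERE major = 'Physics')

Execution result:
id | student_id
2 | 4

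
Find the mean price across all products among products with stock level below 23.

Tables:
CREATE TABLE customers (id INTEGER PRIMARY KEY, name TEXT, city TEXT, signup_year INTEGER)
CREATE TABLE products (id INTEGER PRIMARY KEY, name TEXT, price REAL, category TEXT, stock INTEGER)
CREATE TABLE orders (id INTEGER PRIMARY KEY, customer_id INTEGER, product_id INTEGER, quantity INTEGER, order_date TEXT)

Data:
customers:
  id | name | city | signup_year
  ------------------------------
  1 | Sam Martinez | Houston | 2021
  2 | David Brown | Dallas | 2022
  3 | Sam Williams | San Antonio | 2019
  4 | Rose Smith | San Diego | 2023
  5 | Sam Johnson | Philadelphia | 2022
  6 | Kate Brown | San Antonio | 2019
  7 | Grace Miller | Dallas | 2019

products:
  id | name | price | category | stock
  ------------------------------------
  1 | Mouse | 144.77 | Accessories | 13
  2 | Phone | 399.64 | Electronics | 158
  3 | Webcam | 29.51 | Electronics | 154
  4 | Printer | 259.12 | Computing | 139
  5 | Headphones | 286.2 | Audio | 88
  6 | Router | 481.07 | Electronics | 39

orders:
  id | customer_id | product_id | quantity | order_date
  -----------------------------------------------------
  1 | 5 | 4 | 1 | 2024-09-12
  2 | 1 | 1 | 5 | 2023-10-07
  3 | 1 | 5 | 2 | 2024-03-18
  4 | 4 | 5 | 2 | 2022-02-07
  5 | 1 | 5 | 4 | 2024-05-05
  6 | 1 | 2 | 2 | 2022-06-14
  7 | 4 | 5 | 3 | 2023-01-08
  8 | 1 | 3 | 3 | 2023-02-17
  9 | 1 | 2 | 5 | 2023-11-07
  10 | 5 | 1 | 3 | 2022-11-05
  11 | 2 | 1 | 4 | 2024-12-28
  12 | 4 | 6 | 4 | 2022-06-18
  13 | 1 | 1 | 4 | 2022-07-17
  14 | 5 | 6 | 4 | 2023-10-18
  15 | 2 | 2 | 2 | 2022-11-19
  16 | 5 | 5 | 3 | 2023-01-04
SELECT AVG(price) FROM products WHERE stock < 23

Execution result:
144.77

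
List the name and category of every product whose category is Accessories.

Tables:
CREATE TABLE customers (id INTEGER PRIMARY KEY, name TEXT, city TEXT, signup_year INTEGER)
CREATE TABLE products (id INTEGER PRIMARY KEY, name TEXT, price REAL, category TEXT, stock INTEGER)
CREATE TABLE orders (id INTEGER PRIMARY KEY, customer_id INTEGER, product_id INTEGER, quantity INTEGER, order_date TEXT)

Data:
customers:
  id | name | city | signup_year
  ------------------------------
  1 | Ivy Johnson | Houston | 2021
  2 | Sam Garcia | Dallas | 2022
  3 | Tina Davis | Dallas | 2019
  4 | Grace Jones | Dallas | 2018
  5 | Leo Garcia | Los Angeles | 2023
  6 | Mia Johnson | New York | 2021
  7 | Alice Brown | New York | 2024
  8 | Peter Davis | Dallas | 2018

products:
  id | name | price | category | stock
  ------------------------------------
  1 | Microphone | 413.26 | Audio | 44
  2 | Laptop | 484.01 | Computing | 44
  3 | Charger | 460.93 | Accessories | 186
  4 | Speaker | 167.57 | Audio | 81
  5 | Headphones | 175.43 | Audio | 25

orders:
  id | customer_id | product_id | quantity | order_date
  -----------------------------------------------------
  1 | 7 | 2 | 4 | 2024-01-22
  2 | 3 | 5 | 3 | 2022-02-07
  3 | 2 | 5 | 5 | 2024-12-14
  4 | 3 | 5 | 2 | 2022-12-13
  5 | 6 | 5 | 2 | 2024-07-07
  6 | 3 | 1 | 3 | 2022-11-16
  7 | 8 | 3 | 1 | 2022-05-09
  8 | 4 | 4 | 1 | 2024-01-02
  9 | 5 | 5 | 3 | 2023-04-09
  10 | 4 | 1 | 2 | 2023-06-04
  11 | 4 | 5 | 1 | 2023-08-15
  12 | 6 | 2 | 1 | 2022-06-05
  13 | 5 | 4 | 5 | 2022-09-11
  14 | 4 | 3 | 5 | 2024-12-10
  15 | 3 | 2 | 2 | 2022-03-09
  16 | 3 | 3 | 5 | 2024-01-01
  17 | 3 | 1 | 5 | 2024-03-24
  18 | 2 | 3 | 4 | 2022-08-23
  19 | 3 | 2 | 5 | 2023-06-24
SELECT name, category FROM products WHERE category = 'Accessories'

Execution result:
name | category
Charger | Accessories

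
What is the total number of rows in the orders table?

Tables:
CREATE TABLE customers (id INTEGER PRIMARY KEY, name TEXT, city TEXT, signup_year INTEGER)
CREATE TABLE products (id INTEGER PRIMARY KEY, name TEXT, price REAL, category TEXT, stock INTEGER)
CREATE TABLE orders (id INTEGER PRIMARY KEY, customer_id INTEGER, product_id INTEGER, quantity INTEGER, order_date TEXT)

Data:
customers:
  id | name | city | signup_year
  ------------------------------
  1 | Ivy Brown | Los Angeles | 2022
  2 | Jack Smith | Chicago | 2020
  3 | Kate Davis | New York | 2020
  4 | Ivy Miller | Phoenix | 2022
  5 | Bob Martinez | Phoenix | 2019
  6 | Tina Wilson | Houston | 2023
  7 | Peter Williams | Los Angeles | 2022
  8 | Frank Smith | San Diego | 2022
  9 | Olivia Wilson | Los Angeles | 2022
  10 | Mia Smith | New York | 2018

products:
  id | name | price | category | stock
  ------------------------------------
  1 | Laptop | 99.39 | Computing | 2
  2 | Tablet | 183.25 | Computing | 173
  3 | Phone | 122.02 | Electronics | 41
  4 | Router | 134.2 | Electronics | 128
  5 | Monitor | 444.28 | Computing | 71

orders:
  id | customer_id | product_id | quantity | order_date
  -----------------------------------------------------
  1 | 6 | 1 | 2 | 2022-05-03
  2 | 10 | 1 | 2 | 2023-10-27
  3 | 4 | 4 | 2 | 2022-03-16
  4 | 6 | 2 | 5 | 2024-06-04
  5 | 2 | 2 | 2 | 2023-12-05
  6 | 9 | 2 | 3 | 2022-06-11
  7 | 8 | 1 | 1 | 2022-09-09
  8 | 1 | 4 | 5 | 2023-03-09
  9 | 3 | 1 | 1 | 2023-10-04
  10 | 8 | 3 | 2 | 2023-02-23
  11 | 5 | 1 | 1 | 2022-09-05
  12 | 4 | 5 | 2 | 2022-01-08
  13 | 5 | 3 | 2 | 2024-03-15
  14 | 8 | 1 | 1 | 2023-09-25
SELECT COUNT(*) FROM orders

Execution result:
14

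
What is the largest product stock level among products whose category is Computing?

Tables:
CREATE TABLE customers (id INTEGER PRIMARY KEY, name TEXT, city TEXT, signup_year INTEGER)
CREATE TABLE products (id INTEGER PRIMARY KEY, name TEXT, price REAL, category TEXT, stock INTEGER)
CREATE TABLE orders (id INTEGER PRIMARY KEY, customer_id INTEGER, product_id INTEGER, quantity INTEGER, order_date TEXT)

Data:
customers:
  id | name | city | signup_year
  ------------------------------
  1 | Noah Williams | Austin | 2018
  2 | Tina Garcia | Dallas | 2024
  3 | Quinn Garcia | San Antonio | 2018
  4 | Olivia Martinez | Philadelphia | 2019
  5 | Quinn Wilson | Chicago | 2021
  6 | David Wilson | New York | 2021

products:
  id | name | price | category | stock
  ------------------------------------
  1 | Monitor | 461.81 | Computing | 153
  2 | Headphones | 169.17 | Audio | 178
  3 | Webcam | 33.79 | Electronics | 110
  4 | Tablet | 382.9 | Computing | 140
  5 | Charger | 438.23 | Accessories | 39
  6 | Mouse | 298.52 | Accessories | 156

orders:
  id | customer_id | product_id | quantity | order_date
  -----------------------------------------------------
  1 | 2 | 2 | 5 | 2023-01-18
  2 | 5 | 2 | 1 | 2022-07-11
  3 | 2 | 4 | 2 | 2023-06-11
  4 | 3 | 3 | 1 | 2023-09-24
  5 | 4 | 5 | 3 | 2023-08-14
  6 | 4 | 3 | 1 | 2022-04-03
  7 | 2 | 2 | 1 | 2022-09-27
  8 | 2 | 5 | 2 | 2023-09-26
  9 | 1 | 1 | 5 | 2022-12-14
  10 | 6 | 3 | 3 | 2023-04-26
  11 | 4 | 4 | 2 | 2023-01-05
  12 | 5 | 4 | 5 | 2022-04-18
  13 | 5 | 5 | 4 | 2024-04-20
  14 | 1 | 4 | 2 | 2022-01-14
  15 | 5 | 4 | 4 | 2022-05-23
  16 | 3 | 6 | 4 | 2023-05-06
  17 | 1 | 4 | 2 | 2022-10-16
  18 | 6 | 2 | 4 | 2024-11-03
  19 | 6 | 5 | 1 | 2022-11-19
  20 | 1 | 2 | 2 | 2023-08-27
SELECT MAX(stock) FROM products WHERE category = 'Computing'

Execution result:
153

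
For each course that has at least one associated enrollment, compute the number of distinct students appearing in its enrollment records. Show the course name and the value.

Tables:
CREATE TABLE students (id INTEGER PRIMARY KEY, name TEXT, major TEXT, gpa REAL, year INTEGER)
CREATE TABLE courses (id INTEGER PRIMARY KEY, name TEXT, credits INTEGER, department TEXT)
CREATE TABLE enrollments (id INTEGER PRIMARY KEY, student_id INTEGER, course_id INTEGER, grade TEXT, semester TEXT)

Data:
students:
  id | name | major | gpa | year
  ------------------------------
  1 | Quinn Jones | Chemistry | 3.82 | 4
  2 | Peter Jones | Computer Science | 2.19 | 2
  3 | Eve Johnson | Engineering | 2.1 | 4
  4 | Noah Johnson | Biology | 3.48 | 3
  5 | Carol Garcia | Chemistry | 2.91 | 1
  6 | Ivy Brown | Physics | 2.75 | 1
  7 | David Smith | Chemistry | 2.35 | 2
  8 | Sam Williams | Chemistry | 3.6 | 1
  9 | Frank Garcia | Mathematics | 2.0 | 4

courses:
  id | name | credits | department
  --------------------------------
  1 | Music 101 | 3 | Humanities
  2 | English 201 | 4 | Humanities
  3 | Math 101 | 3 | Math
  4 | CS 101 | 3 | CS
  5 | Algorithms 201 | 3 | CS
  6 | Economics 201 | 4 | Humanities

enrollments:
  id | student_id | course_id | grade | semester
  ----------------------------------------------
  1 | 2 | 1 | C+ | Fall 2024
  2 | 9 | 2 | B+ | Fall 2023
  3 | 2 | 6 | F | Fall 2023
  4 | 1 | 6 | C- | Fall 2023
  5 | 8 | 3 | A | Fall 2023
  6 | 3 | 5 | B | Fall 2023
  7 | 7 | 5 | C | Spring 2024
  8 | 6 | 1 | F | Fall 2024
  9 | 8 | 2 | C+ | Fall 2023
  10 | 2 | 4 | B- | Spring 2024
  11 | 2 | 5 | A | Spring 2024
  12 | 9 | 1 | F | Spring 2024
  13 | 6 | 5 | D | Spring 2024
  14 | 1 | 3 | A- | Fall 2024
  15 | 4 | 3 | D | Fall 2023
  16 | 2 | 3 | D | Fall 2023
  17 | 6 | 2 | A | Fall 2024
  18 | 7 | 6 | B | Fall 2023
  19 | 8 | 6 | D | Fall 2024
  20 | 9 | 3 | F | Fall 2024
SELECT p.name, COUNT(DISTINCT c.student_id) AS distinct_student_count FROM enrollments c JOIN courses p ON c.course_id = p.id GROUP BY p.id, p.name

Execution result:
name | distinct_student_count
Music 101 | 3
English 201 | 3
Math 101 | 5
CS 101 | 1
Algorithms 201 | 4
Economics 201 | 4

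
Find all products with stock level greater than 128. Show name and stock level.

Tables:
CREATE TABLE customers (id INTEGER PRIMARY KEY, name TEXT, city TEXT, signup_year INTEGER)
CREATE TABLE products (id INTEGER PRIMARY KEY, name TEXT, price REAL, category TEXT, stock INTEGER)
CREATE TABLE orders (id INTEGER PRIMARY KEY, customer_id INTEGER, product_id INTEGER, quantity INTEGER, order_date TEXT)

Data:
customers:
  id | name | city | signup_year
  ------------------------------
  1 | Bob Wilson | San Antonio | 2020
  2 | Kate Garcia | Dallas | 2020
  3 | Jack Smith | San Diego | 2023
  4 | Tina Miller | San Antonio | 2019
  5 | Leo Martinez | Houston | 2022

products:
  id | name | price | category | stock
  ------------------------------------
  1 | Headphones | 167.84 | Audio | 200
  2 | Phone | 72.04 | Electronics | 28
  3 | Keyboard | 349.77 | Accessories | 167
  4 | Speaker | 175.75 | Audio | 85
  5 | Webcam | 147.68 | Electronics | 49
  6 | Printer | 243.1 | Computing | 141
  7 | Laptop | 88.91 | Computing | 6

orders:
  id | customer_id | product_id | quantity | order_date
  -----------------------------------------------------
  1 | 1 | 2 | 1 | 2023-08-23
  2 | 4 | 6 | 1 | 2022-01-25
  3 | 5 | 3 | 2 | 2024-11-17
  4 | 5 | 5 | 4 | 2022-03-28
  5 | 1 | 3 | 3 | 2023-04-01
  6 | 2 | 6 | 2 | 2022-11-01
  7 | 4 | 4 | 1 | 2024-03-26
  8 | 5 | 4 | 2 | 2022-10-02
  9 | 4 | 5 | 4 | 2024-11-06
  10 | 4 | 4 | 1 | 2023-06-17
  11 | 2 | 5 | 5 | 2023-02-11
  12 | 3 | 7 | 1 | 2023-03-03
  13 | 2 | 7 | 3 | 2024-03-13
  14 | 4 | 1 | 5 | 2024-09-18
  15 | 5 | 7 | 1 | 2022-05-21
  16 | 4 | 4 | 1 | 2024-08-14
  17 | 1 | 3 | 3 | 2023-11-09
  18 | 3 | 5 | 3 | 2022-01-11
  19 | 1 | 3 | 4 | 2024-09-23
SELECT name, stock FROM products WHERE stock > 128

Execution result:
name | stock
Headphones | 200
Keyboard | 167
Printer | 141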